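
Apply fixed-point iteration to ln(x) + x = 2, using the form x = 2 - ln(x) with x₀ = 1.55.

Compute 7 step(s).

Equation: ln(x) + x = 2
Fixed-point form: x = 2 - ln(x)
x₀ = 1.55

x_1 = g(1.550000) = 1.561745
x_2 = g(1.561745) = 1.554196
x_3 = g(1.554196) = 1.559042
x_4 = g(1.559042) = 1.555929
x_5 = g(1.555929) = 1.557927
x_6 = g(1.557927) = 1.556644
x_7 = g(1.556644) = 1.557468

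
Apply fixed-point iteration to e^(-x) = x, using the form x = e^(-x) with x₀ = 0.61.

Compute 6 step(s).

Equation: e^(-x) = x
Fixed-point form: x = e^(-x)
x₀ = 0.61

x_1 = g(0.610000) = 0.543351
x_2 = g(0.543351) = 0.580799
x_3 = g(0.580799) = 0.559451
x_4 = g(0.559451) = 0.571523
x_5 = g(0.571523) = 0.564665
x_6 = g(0.564665) = 0.568551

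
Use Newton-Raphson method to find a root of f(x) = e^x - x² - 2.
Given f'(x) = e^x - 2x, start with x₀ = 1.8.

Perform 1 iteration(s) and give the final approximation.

f(x) = e^x - x² - 2
f'(x) = e^x - 2x
x₀ = 1.8

Newton-Raphson formula: x_{n+1} = x_n - f(x_n)/f'(x_n)

Iteration 1:
  f(1.800000) = 0.809647
  f'(1.800000) = 2.449647
  x_1 = 1.800000 - 0.809647/2.449647 = 1.469484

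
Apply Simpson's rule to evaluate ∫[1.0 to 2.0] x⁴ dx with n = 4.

f(x) = x⁴
a = 1.0, b = 2.0, n = 4
h = (b - a)/n = 0.250000

Simpson's rule: (h/3)[f(x₀) + 4f(x₁) + 2f(x₂) + ... + f(xₙ)]

x_0 = 1.0000, f(x_0) = 1.000000, coefficient = 1
x_1 = 1.2500, f(x_1) = 2.441406, coefficient = 4
x_2 = 1.5000, f(x_2) = 5.062500, coefficient = 2
x_3 = 1.7500, f(x_3) = 9.378906, coefficient = 4
x_4 = 2.0000, f(x_4) = 16.000000, coefficient = 1

I ≈ (0.250000/3) × 74.406250 = 6.200521
Exact value: 6.200000
Error: 0.000521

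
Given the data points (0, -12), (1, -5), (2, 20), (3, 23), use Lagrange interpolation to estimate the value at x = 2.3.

Lagrange interpolation formula:
P(x) = Σ yᵢ × Lᵢ(x)
where Lᵢ(x) = Π_{j≠i} (x - xⱼ)/(xᵢ - xⱼ)

L_0(2.3) = (2.3 - 1)/(0 - 1) × (2.3 - 2)/(0 - 2) × (2.3 - 3)/(0 - 3) = 0.045500
L_1(2.3) = (2.3 - 0)/(1 - 0) × (2.3 - 2)/(1 - 2) × (2.3 - 3)/(1 - 3) = -0.241500
L_2(2.3) = (2.3 - 0)/(2 - 0) × (2.3 - 1)/(2 - 1) × (2.3 - 3)/(2 - 3) = 1.046500
L_3(2.3) = (2.3 - 0)/(3 - 0) × (2.3 - 1)/(3 - 1) × (2.3 - 2)/(3 - 2) = 0.149500

P(2.3) = (-12)×L_0(2.3) + (-5)×L_1(2.3) + 20×L_2(2.3) + 23×L_3(2.3)
P(2.3) = 25.030000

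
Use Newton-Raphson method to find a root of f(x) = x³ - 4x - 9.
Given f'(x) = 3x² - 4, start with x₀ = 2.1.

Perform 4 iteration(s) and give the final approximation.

f(x) = x³ - 4x - 9
f'(x) = 3x² - 4
x₀ = 2.1

Newton-Raphson formula: x_{n+1} = x_n - f(x_n)/f'(x_n)

Iteration 1:
  f(2.100000) = -8.139000
  f'(2.100000) = 9.230000
  x_1 = 2.100000 - (-8.139000)/9.230000 = 2.981798
Iteration 2:
  f(2.981798) = 5.584341
  f'(2.981798) = 22.673367
  x_2 = 2.981798 - 5.584341/22.673367 = 2.735503
Iteration 3:
  f(2.735503) = 0.527699
  f'(2.735503) = 18.448935
  x_3 = 2.735503 - 0.527699/18.448935 = 2.706900
Iteration 4:
  f(2.706900) = 0.006691
  f'(2.706900) = 17.981924
  x_4 = 2.706900 - 0.006691/17.981924 = 2.706528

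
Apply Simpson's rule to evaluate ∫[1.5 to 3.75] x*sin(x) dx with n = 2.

f(x) = x*sin(x)
a = 1.5, b = 3.75, n = 2
h = (b - a)/n = 1.125000

Simpson's rule: (h/3)[f(x₀) + 4f(x₁) + 2f(x₂) + ... + f(xₙ)]

x_0 = 1.5000, f(x_0) = 1.496242, coefficient = 1
x_1 = 2.6250, f(x_1) = 1.296541, coefficient = 4
x_2 = 3.7500, f(x_2) = -2.143355, coefficient = 1

I ≈ (1.125000/3) × 4.539051 = 1.702144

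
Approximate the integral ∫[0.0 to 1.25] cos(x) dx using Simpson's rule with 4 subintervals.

f(x) = cos(x)
a = 0.0, b = 1.25, n = 4
h = (b - a)/n = 0.312500

Simpson's rule: (h/3)[f(x₀) + 4f(x₁) + 2f(x₂) + ... + f(xₙ)]

x_0 = 0.0000, f(x_0) = 1.000000, coefficient = 1
x_1 = 0.3125, f(x_1) = 0.951568, coefficient = 4
x_2 = 0.6250, f(x_2) = 0.810963, coefficient = 2
x_3 = 0.9375, f(x_3) = 0.591805, coefficient = 4
x_4 = 1.2500, f(x_4) = 0.315322, coefficient = 1

I ≈ (0.312500/3) × 9.110741 = 0.949035
Exact value: 0.948985
Error: 0.000051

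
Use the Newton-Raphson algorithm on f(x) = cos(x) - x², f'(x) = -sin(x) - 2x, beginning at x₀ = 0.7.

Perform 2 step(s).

f(x) = cos(x) - x²
f'(x) = -sin(x) - 2x
x₀ = 0.7

Newton-Raphson formula: x_{n+1} = x_n - f(x_n)/f'(x_n)

Iteration 1:
  f(0.700000) = 0.274842
  f'(0.700000) = -2.044218
  x_1 = 0.700000 - 0.274842/(-2.044218) = 0.834449
Iteration 2:
  f(0.834449) = -0.024718
  f'(0.834449) = -2.409823
  x_2 = 0.834449 - (-0.024718)/(-2.409823) = 0.824191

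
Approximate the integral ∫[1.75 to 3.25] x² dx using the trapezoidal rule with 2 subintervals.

f(x) = x²
a = 1.75, b = 3.25, n = 2
h = (b - a)/n = 0.750000

Trapezoidal rule: (h/2)[f(x₀) + 2f(x₁) + 2f(x₂) + ... + f(xₙ)]

x_0 = 1.7500, f(x_0) = 3.062500, coefficient = 1
x_1 = 2.5000, f(x_1) = 6.250000, coefficient = 2
x_2 = 3.2500, f(x_2) = 10.562500, coefficient = 1

I ≈ (0.750000/2) × 26.125000 = 9.796875
Exact value: 9.656250
Error: 0.140625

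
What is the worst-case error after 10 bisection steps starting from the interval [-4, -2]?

Bisection error bound: |error| ≤ (b-a)/2^n
|error| ≤ (-2 - (-4))/2^10 = 2/2^10
|error| ≤ 0.0019531250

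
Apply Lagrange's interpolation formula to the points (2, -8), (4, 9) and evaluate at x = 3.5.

Lagrange interpolation formula:
P(x) = Σ yᵢ × Lᵢ(x)
where Lᵢ(x) = Π_{j≠i} (x - xⱼ)/(xᵢ - xⱼ)

L_0(3.5) = (3.5 - 4)/(2 - 4) = 0.250000
L_1(3.5) = (3.5 - 2)/(4 - 2) = 0.750000

P(3.5) = (-8)×L_0(3.5) + 9×L_1(3.5)
P(3.5) = 4.750000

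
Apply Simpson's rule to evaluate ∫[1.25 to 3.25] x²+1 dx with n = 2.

f(x) = x²+1
a = 1.25, b = 3.25, n = 2
h = (b - a)/n = 1.000000

Simpson's rule: (h/3)[f(x₀) + 4f(x₁) + 2f(x₂) + ... + f(xₙ)]

x_0 = 1.2500, f(x_0) = 2.562500, coefficient = 1
x_1 = 2.2500, f(x_1) = 6.062500, coefficient = 4
x_2 = 3.2500, f(x_2) = 11.562500, coefficient = 1

I ≈ (1.000000/3) × 38.375000 = 12.791667
Exact value: 12.791667
Error: 0.000000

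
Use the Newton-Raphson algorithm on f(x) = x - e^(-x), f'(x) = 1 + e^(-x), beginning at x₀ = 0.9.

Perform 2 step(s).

f(x) = x - e^(-x)
f'(x) = 1 + e^(-x)
x₀ = 0.9

Newton-Raphson formula: x_{n+1} = x_n - f(x_n)/f'(x_n)

Iteration 1:
  f(0.900000) = 0.493430
  f'(0.900000) = 1.406570
  x_1 = 0.900000 - 0.493430/1.406570 = 0.549196
Iteration 2:
  f(0.549196) = -0.028218
  f'(0.549196) = 1.577414
  x_2 = 0.549196 - (-0.028218)/1.577414 = 0.567085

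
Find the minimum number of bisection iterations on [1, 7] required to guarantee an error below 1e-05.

We need (b-a)/2^n ≤ 1e-05
(7 - 1)/2^n ≤ 1e-05
6/2^n ≤ 1e-05
2^n ≥ 600000
n ≥ log₂(600000) = 19.19
n ≥ 20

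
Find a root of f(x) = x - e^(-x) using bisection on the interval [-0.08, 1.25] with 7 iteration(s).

f(x) = x - e^(-x)
Initial interval: [-0.08, 1.25]

Iteration 1:
  c_1 = (-0.080000 + 1.250000)/2 = 0.585000
  f(c_1) = f(0.585000) = 0.027894
  f(a) × f(c) < 0, new interval: [-0.080000, 0.585000]
Iteration 2:
  c_2 = (-0.080000 + 0.585000)/2 = 0.252500
  f(c_2) = f(0.252500) = -0.524356
  f(a) × f(c) ≥ 0, new interval: [0.252500, 0.585000]
Iteration 3:
  c_3 = (0.252500 + 0.585000)/2 = 0.418750
  f(c_3) = f(0.418750) = -0.239119
  f(a) × f(c) ≥ 0, new interval: [0.418750, 0.585000]
Iteration 4:
  c_4 = (0.418750 + 0.585000)/2 = 0.501875
  f(c_4) = f(0.501875) = -0.103519
  f(a) × f(c) ≥ 0, new interval: [0.501875, 0.585000]
Iteration 5:
  c_5 = (0.501875 + 0.585000)/2 = 0.543438
  f(c_5) = f(0.543438) = -0.037311
  f(a) × f(c) ≥ 0, new interval: [0.543438, 0.585000]
Iteration 6:
  c_6 = (0.543438 + 0.585000)/2 = 0.564219
  f(c_6) = f(0.564219) = -0.004586
  f(a) × f(c) ≥ 0, new interval: [0.564219, 0.585000]
Iteration 7:
  c_7 = (0.564219 + 0.585000)/2 = 0.574609
  f(c_7) = f(0.574609) = 0.011685
  f(a) × f(c) < 0, new interval: [0.564219, 0.574609]

After 7 iteration(s), the approximation is c_7 = 0.574609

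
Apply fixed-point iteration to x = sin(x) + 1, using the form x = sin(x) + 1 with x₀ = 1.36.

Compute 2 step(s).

Equation: x = sin(x) + 1
Fixed-point form: x = sin(x) + 1
x₀ = 1.36

x_1 = g(1.360000) = 1.977865
x_2 = g(1.977865) = 1.918285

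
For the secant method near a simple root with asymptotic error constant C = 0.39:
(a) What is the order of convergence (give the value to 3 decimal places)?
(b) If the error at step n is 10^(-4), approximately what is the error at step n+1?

(a) Secant method has superlinear convergence with order φ = (1+√5)/2 ≈ 1.618.
    This means |e_{n+1}| ≈ C|e_n|^1.618.

(b) With |e_n| = 10^(-4) and C = 0.39:
    |e_{n+1}| ≈ 0.39 × (10^(-4))^1.618 = 0.39 × 10^(-6.47)

(a) ≈ 1.618 (golden ratio); (b) |e_{n+1}| ≈ 1.315e-07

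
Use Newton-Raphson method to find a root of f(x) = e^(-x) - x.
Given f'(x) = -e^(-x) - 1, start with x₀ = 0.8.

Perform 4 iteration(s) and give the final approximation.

f(x) = e^(-x) - x
f'(x) = -e^(-x) - 1
x₀ = 0.8

Newton-Raphson formula: x_{n+1} = x_n - f(x_n)/f'(x_n)

Iteration 1:
  f(0.800000) = -0.350671
  f'(0.800000) = -1.449329
  x_1 = 0.800000 - (-0.350671)/(-1.449329) = 0.558046
Iteration 2:
  f(0.558046) = 0.014280
  f'(0.558046) = -1.572326
  x_2 = 0.558046 - 0.014280/(-1.572326) = 0.567128
Iteration 3:
  f(0.567128) = 0.000024
  f'(0.567128) = -1.567152
  x_3 = 0.567128 - 0.000024/(-1.567152) = 0.567143
Iteration 4:
  f(0.567143) = 0.000000
  f'(0.567143) = -1.567143
  x_4 = 0.567143 - 0.000000/(-1.567143) = 0.567143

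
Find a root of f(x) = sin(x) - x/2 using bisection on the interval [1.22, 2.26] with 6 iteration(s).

f(x) = sin(x) - x/2
Initial interval: [1.22, 2.26]

Iteration 1:
  c_1 = (1.220000 + 2.260000)/2 = 1.740000
  f(c_1) = f(1.740000) = 0.115719
  f(a) × f(c) ≥ 0, new interval: [1.740000, 2.260000]
Iteration 2:
  c_2 = (1.740000 + 2.260000)/2 = 2.000000
  f(c_2) = f(2.000000) = -0.090703
  f(a) × f(c) < 0, new interval: [1.740000, 2.000000]
Iteration 3:
  c_3 = (1.740000 + 2.000000)/2 = 1.870000
  f(c_3) = f(1.870000) = 0.020572
  f(a) × f(c) ≥ 0, new interval: [1.870000, 2.000000]
Iteration 4:
  c_4 = (1.870000 + 2.000000)/2 = 1.935000
  f(c_4) = f(1.935000) = -0.033092
  f(a) × f(c) < 0, new interval: [1.870000, 1.935000]
Iteration 5:
  c_5 = (1.870000 + 1.935000)/2 = 1.902500
  f(c_5) = f(1.902500) = -0.005761
  f(a) × f(c) < 0, new interval: [1.870000, 1.902500]
Iteration 6:
  c_6 = (1.870000 + 1.902500)/2 = 1.886250
  f(c_6) = f(1.886250) = 0.007531
  f(a) × f(c) ≥ 0, new interval: [1.886250, 1.902500]

After 6 iteration(s), the approximation is c_6 = 1.886250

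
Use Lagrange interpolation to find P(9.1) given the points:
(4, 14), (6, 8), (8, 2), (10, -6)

Lagrange interpolation formula:
P(x) = Σ yᵢ × Lᵢ(x)
where Lᵢ(x) = Π_{j≠i} (x - xⱼ)/(xᵢ - xⱼ)

L_0(9.1) = (9.1 - 6)/(4 - 6) × (9.1 - 8)/(4 - 8) × (9.1 - 10)/(4 - 10) = 0.063937
L_1(9.1) = (9.1 - 4)/(6 - 4) × (9.1 - 8)/(6 - 8) × (9.1 - 10)/(6 - 10) = -0.315562
L_2(9.1) = (9.1 - 4)/(8 - 4) × (9.1 - 6)/(8 - 6) × (9.1 - 10)/(8 - 10) = 0.889313
L_3(9.1) = (9.1 - 4)/(10 - 4) × (9.1 - 6)/(10 - 6) × (9.1 - 8)/(10 - 8) = 0.362312

P(9.1) = 14×L_0(9.1) + 8×L_1(9.1) + 2×L_2(9.1) + (-6)×L_3(9.1)
P(9.1) = -2.024625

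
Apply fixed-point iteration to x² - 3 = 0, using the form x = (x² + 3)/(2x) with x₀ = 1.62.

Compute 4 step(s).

Equation: x² - 3 = 0
Fixed-point form: x = (x² + 3)/(2x)
x₀ = 1.62

x_1 = g(1.620000) = 1.735926
x_2 = g(1.735926) = 1.732055
x_3 = g(1.732055) = 1.732051
x_4 = g(1.732051) = 1.732051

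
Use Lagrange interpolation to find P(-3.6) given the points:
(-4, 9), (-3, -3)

Lagrange interpolation formula:
P(x) = Σ yᵢ × Lᵢ(x)
where Lᵢ(x) = Π_{j≠i} (x - xⱼ)/(xᵢ - xⱼ)

L_0(-3.6) = (-3.6 - (-3))/(-4 - (-3)) = 0.600000
L_1(-3.6) = (-3.6 - (-4))/(-3 - (-4)) = 0.400000

P(-3.6) = 9×L_0(-3.6) + (-3)×L_1(-3.6)
P(-3.6) = 4.200000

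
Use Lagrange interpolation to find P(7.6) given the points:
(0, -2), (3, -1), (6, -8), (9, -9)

Lagrange interpolation formula:
P(x) = Σ yᵢ × Lᵢ(x)
where Lᵢ(x) = Π_{j≠i} (x - xⱼ)/(xᵢ - xⱼ)

L_0(7.6) = (7.6 - 3)/(0 - 3) × (7.6 - 6)/(0 - 6) × (7.6 - 9)/(0 - 9) = 0.063605
L_1(7.6) = (7.6 - 0)/(3 - 0) × (7.6 - 6)/(3 - 6) × (7.6 - 9)/(3 - 9) = -0.315259
L_2(7.6) = (7.6 - 0)/(6 - 0) × (7.6 - 3)/(6 - 3) × (7.6 - 9)/(6 - 9) = 0.906370
L_3(7.6) = (7.6 - 0)/(9 - 0) × (7.6 - 3)/(9 - 3) × (7.6 - 6)/(9 - 6) = 0.345284

P(7.6) = (-2)×L_0(7.6) + (-1)×L_1(7.6) + (-8)×L_2(7.6) + (-9)×L_3(7.6)
P(7.6) = -10.170469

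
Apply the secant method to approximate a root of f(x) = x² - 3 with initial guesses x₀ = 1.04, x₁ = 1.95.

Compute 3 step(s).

f(x) = x² - 3
x₀ = 1.04, x₁ = 1.95

Secant formula: x_{n+1} = x_n - f(x_n)(x_n - x_{n-1})/(f(x_n) - f(x_{n-1}))

Iteration 1:
  f(1.040000) = -1.918400
  f(1.950000) = 0.802500
  x_2 = 1.950000 - 0.802500×(1.950000 - 1.040000)/(0.802500 - (-1.918400))
       = 1.681605
Iteration 2:
  f(1.950000) = 0.802500
  f(1.681605) = -0.172203
  x_3 = 1.681605 - (-0.172203)×(1.681605 - 1.950000)/(-0.172203 - 0.802500)
       = 1.729023
Iteration 3:
  f(1.681605) = -0.172203
  f(1.729023) = -0.010478
  x_4 = 1.729023 - (-0.010478)×(1.729023 - 1.681605)/(-0.010478 - (-0.172203))
       = 1.732096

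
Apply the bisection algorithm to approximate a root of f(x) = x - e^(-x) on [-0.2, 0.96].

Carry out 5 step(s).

f(x) = x - e^(-x)
Initial interval: [-0.2, 0.96]

Iteration 1:
  c_1 = (-0.200000 + 0.960000)/2 = 0.380000
  f(c_1) = f(0.380000) = -0.303861
  f(a) × f(c) ≥ 0, new interval: [0.380000, 0.960000]
Iteration 2:
  c_2 = (0.380000 + 0.960000)/2 = 0.670000
  f(c_2) = f(0.670000) = 0.158291
  f(a) × f(c) < 0, new interval: [0.380000, 0.670000]
Iteration 3:
  c_3 = (0.380000 + 0.670000)/2 = 0.525000
  f(c_3) = f(0.525000) = -0.066555
  f(a) × f(c) ≥ 0, new interval: [0.525000, 0.670000]
Iteration 4:
  c_4 = (0.525000 + 0.670000)/2 = 0.597500
  f(c_4) = f(0.597500) = 0.047315
  f(a) × f(c) < 0, new interval: [0.525000, 0.597500]
Iteration 5:
  c_5 = (0.525000 + 0.597500)/2 = 0.561250
  f(c_5) = f(0.561250) = -0.009245
  f(a) × f(c) ≥ 0, new interval: [0.561250, 0.597500]

After 5 iteration(s), the approximation is c_5 = 0.561250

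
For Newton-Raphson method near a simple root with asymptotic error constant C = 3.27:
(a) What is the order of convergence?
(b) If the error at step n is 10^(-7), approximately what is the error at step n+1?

(a) Newton-Raphson has quadratic (order 2) convergence near simple roots.
    This means |e_{n+1}| ≈ C|e_n|².

(b) With |e_n| = 10^(-7) and C = 3.27:
    |e_{n+1}| ≈ 3.27 × (10^(-7))² = 3.27 × 10^(-14)

(a) 2 (quadratic); (b) |e_{n+1}| ≈ 3.270e-14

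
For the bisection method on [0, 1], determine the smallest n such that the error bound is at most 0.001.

We need (b-a)/2^n ≤ 0.001
(1 - 0)/2^n ≤ 0.001
1/2^n ≤ 0.001
2^n ≥ 1000
n ≥ log₂(1000) = 9.97
n ≥ 10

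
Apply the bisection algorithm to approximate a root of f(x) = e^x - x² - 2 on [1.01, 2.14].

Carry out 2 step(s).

f(x) = e^x - x² - 2
Initial interval: [1.01, 2.14]

Iteration 1:
  c_1 = (1.010000 + 2.140000)/2 = 1.575000
  f(c_1) = f(1.575000) = 0.350117
  f(a) × f(c) < 0, new interval: [1.010000, 1.575000]
Iteration 2:
  c_2 = (1.010000 + 1.575000)/2 = 1.292500
  f(c_2) = f(1.292500) = -0.028676
  f(a) × f(c) ≥ 0, new interval: [1.292500, 1.575000]

After 2 iteration(s), the approximation is c_2 = 1.292500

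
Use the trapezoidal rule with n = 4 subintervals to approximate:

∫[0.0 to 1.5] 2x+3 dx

f(x) = 2x+3
a = 0.0, b = 1.5, n = 4
h = (b - a)/n = 0.375000

Trapezoidal rule: (h/2)[f(x₀) + 2f(x₁) + 2f(x₂) + ... + f(xₙ)]

x_0 = 0.0000, f(x_0) = 3.000000, coefficient = 1
x_1 = 0.3750, f(x_1) = 3.750000, coefficient = 2
x_2 = 0.7500, f(x_2) = 4.500000, coefficient = 2
x_3 = 1.1250, f(x_3) = 5.250000, coefficient = 2
x_4 = 1.5000, f(x_4) = 6.000000, coefficient = 1

I ≈ (0.375000/2) × 36.000000 = 6.750000
Exact value: 6.750000
Error: 0.000000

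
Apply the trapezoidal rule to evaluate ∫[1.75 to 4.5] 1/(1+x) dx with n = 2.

f(x) = 1/(1+x)
a = 1.75, b = 4.5, n = 2
h = (b - a)/n = 1.375000

Trapezoidal rule: (h/2)[f(x₀) + 2f(x₁) + 2f(x₂) + ... + f(xₙ)]

x_0 = 1.7500, f(x_0) = 0.363636, coefficient = 1
x_1 = 3.1250, f(x_1) = 0.242424, coefficient = 2
x_2 = 4.5000, f(x_2) = 0.181818, coefficient = 1

I ≈ (1.375000/2) × 1.030303 = 0.708333
Exact value: 0.693147
Error: 0.015186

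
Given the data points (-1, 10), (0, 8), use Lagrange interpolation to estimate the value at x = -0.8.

Lagrange interpolation formula:
P(x) = Σ yᵢ × Lᵢ(x)
where Lᵢ(x) = Π_{j≠i} (x - xⱼ)/(xᵢ - xⱼ)

L_0(-0.8) = (-0.8 - 0)/(-1 - 0) = 0.800000
L_1(-0.8) = (-0.8 - (-1))/(0 - (-1)) = 0.200000

P(-0.8) = 10×L_0(-0.8) + 8×L_1(-0.8)
P(-0.8) = 9.600000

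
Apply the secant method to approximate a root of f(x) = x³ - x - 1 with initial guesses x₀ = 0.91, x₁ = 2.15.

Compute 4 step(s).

f(x) = x³ - x - 1
x₀ = 0.91, x₁ = 2.15

Secant formula: x_{n+1} = x_n - f(x_n)(x_n - x_{n-1})/(f(x_n) - f(x_{n-1}))

Iteration 1:
  f(0.910000) = -1.156429
  f(2.150000) = 6.788375
  x_2 = 2.150000 - 6.788375×(2.150000 - 0.910000)/(6.788375 - (-1.156429))
       = 1.090492
Iteration 2:
  f(2.150000) = 6.788375
  f(1.090492) = -0.793709
  x_3 = 1.090492 - (-0.793709)×(1.090492 - 2.150000)/(-0.793709 - 6.788375)
       = 1.201403
Iteration 3:
  f(1.090492) = -0.793709
  f(1.201403) = -0.467334
  x_4 = 1.201403 - (-0.467334)×(1.201403 - 1.090492)/(-0.467334 - (-0.793709))
       = 1.360217
Iteration 4:
  f(1.201403) = -0.467334
  f(1.360217) = 0.156441
  x_5 = 1.360217 - 0.156441×(1.360217 - 1.201403)/(0.156441 - (-0.467334))
       = 1.320387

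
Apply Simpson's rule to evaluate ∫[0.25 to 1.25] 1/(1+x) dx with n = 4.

f(x) = 1/(1+x)
a = 0.25, b = 1.25, n = 4
h = (b - a)/n = 0.250000

Simpson's rule: (h/3)[f(x₀) + 4f(x₁) + 2f(x₂) + ... + f(xₙ)]

x_0 = 0.2500, f(x_0) = 0.800000, coefficient = 1
x_1 = 0.5000, f(x_1) = 0.666667, coefficient = 4
x_2 = 0.7500, f(x_2) = 0.571429, coefficient = 2
x_3 = 1.0000, f(x_3) = 0.500000, coefficient = 4
x_4 = 1.2500, f(x_4) = 0.444444, coefficient = 1

I ≈ (0.250000/3) × 7.053968 = 0.587831
Exact value: 0.587787
Error: 0.000044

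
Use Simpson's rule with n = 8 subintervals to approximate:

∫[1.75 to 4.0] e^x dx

f(x) = e^x
a = 1.75, b = 4.0, n = 8
h = (b - a)/n = 0.281250

Simpson's rule: (h/3)[f(x₀) + 4f(x₁) + 2f(x₂) + ... + f(xₙ)]

x_0 = 1.7500, f(x_0) = 5.754603, coefficient = 1
x_1 = 2.0312, f(x_1) = 7.623610, coefficient = 4
x_2 = 2.3125, f(x_2) = 10.099642, coefficient = 2
x_3 = 2.5938, f(x_3) = 13.379852, coefficient = 4
x_4 = 2.8750, f(x_4) = 17.725424, coefficient = 2
x_5 = 3.1562, f(x_5) = 23.482372, coefficient = 4
x_6 = 3.4375, f(x_6) = 31.109088, coefficient = 2
x_7 = 3.7188, f(x_7) = 41.212846, coefficient = 4
x_8 = 4.0000, f(x_8) = 54.598150, coefficient = 1

I ≈ (0.281250/3) × 521.015780 = 48.845229
Exact value: 48.843547
Error: 0.001682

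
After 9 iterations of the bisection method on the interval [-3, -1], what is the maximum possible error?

Bisection error bound: |error| ≤ (b-a)/2^n
|error| ≤ (-1 - (-3))/2^9 = 2/2^9
|error| ≤ 0.0039062500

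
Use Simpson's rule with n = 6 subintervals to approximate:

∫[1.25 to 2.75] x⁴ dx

f(x) = x⁴
a = 1.25, b = 2.75, n = 6
h = (b - a)/n = 0.250000

Simpson's rule: (h/3)[f(x₀) + 4f(x₁) + 2f(x₂) + ... + f(xₙ)]

x_0 = 1.2500, f(x_0) = 2.441406, coefficient = 1
x_1 = 1.5000, f(x_1) = 5.062500, coefficient = 4
x_2 = 1.7500, f(x_2) = 9.378906, coefficient = 2
x_3 = 2.0000, f(x_3) = 16.000000, coefficient = 4
x_4 = 2.2500, f(x_4) = 25.628906, coefficient = 2
x_5 = 2.5000, f(x_5) = 39.062500, coefficient = 4
x_6 = 2.7500, f(x_6) = 57.191406, coefficient = 1

I ≈ (0.250000/3) × 370.148438 = 30.845703
Exact value: 30.844922
Error: 0.000781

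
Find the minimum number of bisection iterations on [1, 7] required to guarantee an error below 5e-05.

We need (b-a)/2^n ≤ 5e-05
(7 - 1)/2^n ≤ 5e-05
6/2^n ≤ 5e-05
2^n ≥ 120000
n ≥ log₂(120000) = 16.87
n ≥ 17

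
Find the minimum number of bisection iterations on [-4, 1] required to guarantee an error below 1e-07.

We need (b-a)/2^n ≤ 1e-07
(1 - (-4))/2^n ≤ 1e-07
5/2^n ≤ 1e-07
2^n ≥ 50000000
n ≥ log₂(50000000) = 25.58
n ≥ 26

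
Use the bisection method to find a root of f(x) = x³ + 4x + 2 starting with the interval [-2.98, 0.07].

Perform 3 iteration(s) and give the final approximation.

f(x) = x³ + 4x + 2
Initial interval: [-2.98, 0.07]

Iteration 1:
  c_1 = (-2.980000 + 0.070000)/2 = -1.455000
  f(c_1) = f(-1.455000) = -6.900271
  f(a) × f(c) ≥ 0, new interval: [-1.455000, 0.070000]
Iteration 2:
  c_2 = (-1.455000 + 0.070000)/2 = -0.692500
  f(c_2) = f(-0.692500) = -1.102093
  f(a) × f(c) ≥ 0, new interval: [-0.692500, 0.070000]
Iteration 3:
  c_3 = (-0.692500 + 0.070000)/2 = -0.311250
  f(c_3) = f(-0.311250) = 0.724847
  f(a) × f(c) < 0, new interval: [-0.692500, -0.311250]

After 3 iteration(s), the approximation is c_3 = -0.311250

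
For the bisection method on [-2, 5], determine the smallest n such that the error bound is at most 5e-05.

We need (b-a)/2^n ≤ 5e-05
(5 - (-2))/2^n ≤ 5e-05
7/2^n ≤ 5e-05
2^n ≥ 140000
n ≥ log₂(140000) = 17.10
n ≥ 18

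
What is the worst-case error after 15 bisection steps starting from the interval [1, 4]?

Bisection error bound: |error| ≤ (b-a)/2^n
|error| ≤ (4 - 1)/2^15 = 3/2^15
|error| ≤ 0.0000915527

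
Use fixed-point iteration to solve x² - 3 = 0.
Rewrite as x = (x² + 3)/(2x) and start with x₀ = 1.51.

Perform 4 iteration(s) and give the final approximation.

Equation: x² - 3 = 0
Fixed-point form: x = (x² + 3)/(2x)
x₀ = 1.51

x_1 = g(1.510000) = 1.748377
x_2 = g(1.748377) = 1.732127
x_3 = g(1.732127) = 1.732051
x_4 = g(1.732051) = 1.732051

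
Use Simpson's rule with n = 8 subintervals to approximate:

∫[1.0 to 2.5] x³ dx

f(x) = x³
a = 1.0, b = 2.5, n = 8
h = (b - a)/n = 0.187500

Simpson's rule: (h/3)[f(x₀) + 4f(x₁) + 2f(x₂) + ... + f(xₙ)]

x_0 = 1.0000, f(x_0) = 1.000000, coefficient = 1
x_1 = 1.1875, f(x_1) = 1.674561, coefficient = 4
x_2 = 1.3750, f(x_2) = 2.599609, coefficient = 2
x_3 = 1.5625, f(x_3) = 3.814697, coefficient = 4
x_4 = 1.7500, f(x_4) = 5.359375, coefficient = 2
x_5 = 1.9375, f(x_5) = 7.273193, coefficient = 4
x_6 = 2.1250, f(x_6) = 9.595703, coefficient = 2
x_7 = 2.3125, f(x_7) = 12.366455, coefficient = 4
x_8 = 2.5000, f(x_8) = 15.625000, coefficient = 1

I ≈ (0.187500/3) × 152.250000 = 9.515625
Exact value: 9.515625
Error: 0.000000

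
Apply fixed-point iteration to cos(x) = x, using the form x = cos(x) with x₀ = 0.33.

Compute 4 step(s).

Equation: cos(x) = x
Fixed-point form: x = cos(x)
x₀ = 0.33

x_1 = g(0.330000) = 0.946042
x_2 = g(0.946042) = 0.584898
x_3 = g(0.584898) = 0.833769
x_4 = g(0.833769) = 0.672090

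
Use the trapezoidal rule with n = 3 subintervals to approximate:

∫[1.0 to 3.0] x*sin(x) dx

f(x) = x*sin(x)
a = 1.0, b = 3.0, n = 3
h = (b - a)/n = 0.666667

Trapezoidal rule: (h/2)[f(x₀) + 2f(x₁) + 2f(x₂) + ... + f(xₙ)]

x_0 = 1.0000, f(x_0) = 0.841471, coefficient = 1
x_1 = 1.6667, f(x_1) = 1.659013, coefficient = 2
x_2 = 2.3333, f(x_2) = 1.687200, coefficient = 2
x_3 = 3.0000, f(x_3) = 0.423360, coefficient = 1

I ≈ (0.666667/2) × 7.957258 = 2.652419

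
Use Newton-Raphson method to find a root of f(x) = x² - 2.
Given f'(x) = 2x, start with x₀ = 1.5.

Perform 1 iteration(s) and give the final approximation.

f(x) = x² - 2
f'(x) = 2x
x₀ = 1.5

Newton-Raphson formula: x_{n+1} = x_n - f(x_n)/f'(x_n)

Iteration 1:
  f(1.500000) = 0.250000
  f'(1.500000) = 3.000000
  x_1 = 1.500000 - 0.250000/3.000000 = 1.416667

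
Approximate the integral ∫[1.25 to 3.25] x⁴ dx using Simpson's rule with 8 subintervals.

f(x) = x⁴
a = 1.25, b = 3.25, n = 8
h = (b - a)/n = 0.250000

Simpson's rule: (h/3)[f(x₀) + 4f(x₁) + 2f(x₂) + ... + f(xₙ)]

x_0 = 1.2500, f(x_0) = 2.441406, coefficient = 1
x_1 = 1.5000, f(x_1) = 5.062500, coefficient = 4
x_2 = 1.7500, f(x_2) = 9.378906, coefficient = 2
x_3 = 2.0000, f(x_3) = 16.000000, coefficient = 4
x_4 = 2.2500, f(x_4) = 25.628906, coefficient = 2
x_5 = 2.5000, f(x_5) = 39.062500, coefficient = 4
x_6 = 2.7500, f(x_6) = 57.191406, coefficient = 2
x_7 = 3.0000, f(x_7) = 81.000000, coefficient = 4
x_8 = 3.2500, f(x_8) = 111.566406, coefficient = 1

I ≈ (0.250000/3) × 862.906250 = 71.908854
Exact value: 71.907813
Error: 0.001042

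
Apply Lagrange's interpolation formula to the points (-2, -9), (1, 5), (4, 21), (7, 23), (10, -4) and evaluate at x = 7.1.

Lagrange interpolation formula:
P(x) = Σ yᵢ × Lᵢ(x)
where Lᵢ(x) = Π_{j≠i} (x - xⱼ)/(xᵢ - xⱼ)

L_0(7.1) = (7.1 - 1)/(-2 - 1) × (7.1 - 4)/(-2 - 4) × (7.1 - 7)/(-2 - 7) × (7.1 - 10)/(-2 - 10) = -0.002821
L_1(7.1) = (7.1 - (-2))/(1 - (-2)) × (7.1 - 4)/(1 - 4) × (7.1 - 7)/(1 - 7) × (7.1 - 10)/(1 - 10) = 0.016833
L_2(7.1) = (7.1 - (-2))/(4 - (-2)) × (7.1 - 1)/(4 - 1) × (7.1 - 7)/(4 - 7) × (7.1 - 10)/(4 - 10) = -0.049685
L_3(7.1) = (7.1 - (-2))/(7 - (-2)) × (7.1 - 1)/(7 - 1) × (7.1 - 4)/(7 - 4) × (7.1 - 10)/(7 - 10) = 1.026821
L_4(7.1) = (7.1 - (-2))/(10 - (-2)) × (7.1 - 1)/(10 - 1) × (7.1 - 4)/(10 - 4) × (7.1 - 7)/(10 - 7) = 0.008852

P(7.1) = (-9)×L_0(7.1) + 5×L_1(7.1) + 21×L_2(7.1) + 23×L_3(7.1) + (-4)×L_4(7.1)
P(7.1) = 22.647642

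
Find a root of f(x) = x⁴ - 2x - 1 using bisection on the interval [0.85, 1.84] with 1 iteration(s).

f(x) = x⁴ - 2x - 1
Initial interval: [0.85, 1.84]

Iteration 1:
  c_1 = (0.850000 + 1.840000)/2 = 1.345000
  f(c_1) = f(1.345000) = -0.417429
  f(a) × f(c) ≥ 0, new interval: [1.345000, 1.840000]

After 1 iteration(s), the approximation is c_1 = 1.345000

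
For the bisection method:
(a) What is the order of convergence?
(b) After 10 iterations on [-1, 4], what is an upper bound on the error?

(a) Bisection has linear (order 1) convergence; the error is halved each step.

(b) Error bound = (b-a)/2^n = (4 - (-1))/2^{10}
    = 5/2^{10}

(a) 1 (linear); (b) error ≤ 4.88e-03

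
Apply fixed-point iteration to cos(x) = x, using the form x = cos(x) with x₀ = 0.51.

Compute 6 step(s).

Equation: cos(x) = x
Fixed-point form: x = cos(x)
x₀ = 0.51

x_1 = g(0.510000) = 0.872745
x_2 = g(0.872745) = 0.642726
x_3 = g(0.642726) = 0.800465
x_4 = g(0.800465) = 0.696373
x_5 = g(0.696373) = 0.767173
x_6 = g(0.767173) = 0.719875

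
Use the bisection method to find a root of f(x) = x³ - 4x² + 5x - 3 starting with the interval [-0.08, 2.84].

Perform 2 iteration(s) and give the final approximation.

f(x) = x³ - 4x² + 5x - 3
Initial interval: [-0.08, 2.84]

Iteration 1:
  c_1 = (-0.080000 + 2.840000)/2 = 1.380000
  f(c_1) = f(1.380000) = -1.089528
  f(a) × f(c) ≥ 0, new interval: [1.380000, 2.840000]
Iteration 2:
  c_2 = (1.380000 + 2.840000)/2 = 2.110000
  f(c_2) = f(2.110000) = -0.864469
  f(a) × f(c) ≥ 0, new interval: [2.110000, 2.840000]

After 2 iteration(s), the approximation is c_2 = 2.110000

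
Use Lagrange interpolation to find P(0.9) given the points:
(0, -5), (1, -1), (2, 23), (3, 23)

Lagrange interpolation formula:
P(x) = Σ yᵢ × Lᵢ(x)
where Lᵢ(x) = Π_{j≠i} (x - xⱼ)/(xᵢ - xⱼ)

L_0(0.9) = (0.9 - 1)/(0 - 1) × (0.9 - 2)/(0 - 2) × (0.9 - 3)/(0 - 3) = 0.038500
L_1(0.9) = (0.9 - 0)/(1 - 0) × (0.9 - 2)/(1 - 2) × (0.9 - 3)/(1 - 3) = 1.039500
L_2(0.9) = (0.9 - 0)/(2 - 0) × (0.9 - 1)/(2 - 1) × (0.9 - 3)/(2 - 3) = -0.094500
L_3(0.9) = (0.9 - 0)/(3 - 0) × (0.9 - 1)/(3 - 1) × (0.9 - 2)/(3 - 2) = 0.016500

P(0.9) = (-5)×L_0(0.9) + (-1)×L_1(0.9) + 23×L_2(0.9) + 23×L_3(0.9)
P(0.9) = -3.026000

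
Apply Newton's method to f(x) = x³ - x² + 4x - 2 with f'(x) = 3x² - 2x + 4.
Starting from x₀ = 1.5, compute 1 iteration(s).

f(x) = x³ - x² + 4x - 2
f'(x) = 3x² - 2x + 4
x₀ = 1.5

Newton-Raphson formula: x_{n+1} = x_n - f(x_n)/f'(x_n)

Iteration 1:
  f(1.500000) = 5.125000
  f'(1.500000) = 7.750000
  x_1 = 1.500000 - 5.125000/7.750000 = 0.838710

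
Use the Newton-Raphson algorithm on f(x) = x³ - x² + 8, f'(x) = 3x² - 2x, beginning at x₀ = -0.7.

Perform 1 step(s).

f(x) = x³ - x² + 8
f'(x) = 3x² - 2x
x₀ = -0.7

Newton-Raphson formula: x_{n+1} = x_n - f(x_n)/f'(x_n)

Iteration 1:
  f(-0.700000) = 7.167000
  f'(-0.700000) = 2.870000
  x_1 = -0.700000 - 7.167000/2.870000 = -3.197213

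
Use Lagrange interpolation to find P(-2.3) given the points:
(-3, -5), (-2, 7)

Lagrange interpolation formula:
P(x) = Σ yᵢ × Lᵢ(x)
where Lᵢ(x) = Π_{j≠i} (x - xⱼ)/(xᵢ - xⱼ)

L_0(-2.3) = (-2.3 - (-2))/(-3 - (-2)) = 0.300000
L_1(-2.3) = (-2.3 - (-3))/(-2 - (-3)) = 0.700000

P(-2.3) = (-5)×L_0(-2.3) + 7×L_1(-2.3)
P(-2.3) = 3.400000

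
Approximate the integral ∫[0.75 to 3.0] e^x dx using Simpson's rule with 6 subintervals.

f(x) = e^x
a = 0.75, b = 3.0, n = 6
h = (b - a)/n = 0.375000

Simpson's rule: (h/3)[f(x₀) + 4f(x₁) + 2f(x₂) + ... + f(xₙ)]

x_0 = 0.7500, f(x_0) = 2.117000, coefficient = 1
x_1 = 1.1250, f(x_1) = 3.080217, coefficient = 4
x_2 = 1.5000, f(x_2) = 4.481689, coefficient = 2
x_3 = 1.8750, f(x_3) = 6.520819, coefficient = 4
x_4 = 2.2500, f(x_4) = 9.487736, coefficient = 2
x_5 = 2.6250, f(x_5) = 13.804574, coefficient = 4
x_6 = 3.0000, f(x_6) = 20.085537, coefficient = 1

I ≈ (0.375000/3) × 143.763827 = 17.970478
Exact value: 17.968537
Error: 0.001942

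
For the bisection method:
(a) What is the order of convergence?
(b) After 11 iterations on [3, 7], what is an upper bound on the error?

(a) Bisection has linear (order 1) convergence; the error is halved each step.

(b) Error bound = (b-a)/2^n = (7 - 3)/2^{11}
    = 4/2^{11}

(a) 1 (linear); (b) error ≤ 1.95e-03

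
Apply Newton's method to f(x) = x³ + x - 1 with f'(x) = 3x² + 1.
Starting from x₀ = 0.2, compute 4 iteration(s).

f(x) = x³ + x - 1
f'(x) = 3x² + 1
x₀ = 0.2

Newton-Raphson formula: x_{n+1} = x_n - f(x_n)/f'(x_n)

Iteration 1:
  f(0.200000) = -0.792000
  f'(0.200000) = 1.120000
  x_1 = 0.200000 - (-0.792000)/1.120000 = 0.907143
Iteration 2:
  f(0.907143) = 0.653638
  f'(0.907143) = 3.468724
  x_2 = 0.907143 - 0.653638/3.468724 = 0.718705
Iteration 3:
  f(0.718705) = 0.089943
  f'(0.718705) = 2.549612
  x_3 = 0.718705 - 0.089943/2.549612 = 0.683428
Iteration 4:
  f(0.683428) = 0.002639
  f'(0.683428) = 2.401222
  x_4 = 0.683428 - 0.002639/2.401222 = 0.682329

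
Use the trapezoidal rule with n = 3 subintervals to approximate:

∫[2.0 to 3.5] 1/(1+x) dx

f(x) = 1/(1+x)
a = 2.0, b = 3.5, n = 3
h = (b - a)/n = 0.500000

Trapezoidal rule: (h/2)[f(x₀) + 2f(x₁) + 2f(x₂) + ... + f(xₙ)]

x_0 = 2.0000, f(x_0) = 0.333333, coefficient = 1
x_1 = 2.5000, f(x_1) = 0.285714, coefficient = 2
x_2 = 3.0000, f(x_2) = 0.250000, coefficient = 2
x_3 = 3.5000, f(x_3) = 0.222222, coefficient = 1

I ≈ (0.500000/2) × 1.626984 = 0.406746
Exact value: 0.405465
Error: 0.001281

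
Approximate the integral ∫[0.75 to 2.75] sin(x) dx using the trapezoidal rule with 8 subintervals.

f(x) = sin(x)
a = 0.75, b = 2.75, n = 8
h = (b - a)/n = 0.250000

Trapezoidal rule: (h/2)[f(x₀) + 2f(x₁) + 2f(x₂) + ... + f(xₙ)]

x_0 = 0.7500, f(x_0) = 0.681639, coefficient = 1
x_1 = 1.0000, f(x_1) = 0.841471, coefficient = 2
x_2 = 1.2500, f(x_2) = 0.948985, coefficient = 2
x_3 = 1.5000, f(x_3) = 0.997495, coefficient = 2
x_4 = 1.7500, f(x_4) = 0.983986, coefficient = 2
x_5 = 2.0000, f(x_5) = 0.909297, coefficient = 2
x_6 = 2.2500, f(x_6) = 0.778073, coefficient = 2
x_7 = 2.5000, f(x_7) = 0.598472, coefficient = 2
x_8 = 2.7500, f(x_8) = 0.381661, coefficient = 1

I ≈ (0.250000/2) × 13.178858 = 1.647357
Exact value: 1.655991
Error: 0.008634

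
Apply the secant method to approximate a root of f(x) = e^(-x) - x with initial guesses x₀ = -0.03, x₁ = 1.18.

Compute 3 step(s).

f(x) = e^(-x) - x
x₀ = -0.03, x₁ = 1.18

Secant formula: x_{n+1} = x_n - f(x_n)(x_n - x_{n-1})/(f(x_n) - f(x_{n-1}))

Iteration 1:
  f(-0.030000) = 1.060455
  f(1.180000) = -0.872721
  x_2 = 1.180000 - (-0.872721)×(1.180000 - (-0.030000))/(-0.872721 - 1.060455)
       = 0.633752
Iteration 2:
  f(1.180000) = -0.872721
  f(0.633752) = -0.103155
  x_3 = 0.633752 - (-0.103155)×(0.633752 - 1.180000)/(-0.103155 - (-0.872721))
       = 0.560531
Iteration 3:
  f(0.633752) = -0.103155
  f(0.560531) = 0.010374
  x_4 = 0.560531 - 0.010374×(0.560531 - 0.633752)/(0.010374 - (-0.103155))
       = 0.567222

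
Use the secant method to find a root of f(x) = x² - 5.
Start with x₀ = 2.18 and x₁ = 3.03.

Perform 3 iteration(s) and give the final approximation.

f(x) = x² - 5
x₀ = 2.18, x₁ = 3.03

Secant formula: x_{n+1} = x_n - f(x_n)(x_n - x_{n-1})/(f(x_n) - f(x_{n-1}))

Iteration 1:
  f(2.180000) = -0.247600
  f(3.030000) = 4.180900
  x_2 = 3.030000 - 4.180900×(3.030000 - 2.180000)/(4.180900 - (-0.247600))
       = 2.227524
Iteration 2:
  f(3.030000) = 4.180900
  f(2.227524) = -0.038137
  x_3 = 2.227524 - (-0.038137)×(2.227524 - 3.030000)/(-0.038137 - 4.180900)
       = 2.234778
Iteration 3:
  f(2.227524) = -0.038137
  f(2.234778) = -0.005768
  x_4 = 2.234778 - (-0.005768)×(2.234778 - 2.227524)/(-0.005768 - (-0.038137))
       = 2.236070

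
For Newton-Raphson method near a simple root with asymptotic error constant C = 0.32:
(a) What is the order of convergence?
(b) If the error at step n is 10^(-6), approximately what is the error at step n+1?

(a) Newton-Raphson has quadratic (order 2) convergence near simple roots.
    This means |e_{n+1}| ≈ C|e_n|².

(b) With |e_n| = 10^(-6) and C = 0.32:
    |e_{n+1}| ≈ 0.32 × (10^(-6))² = 0.32 × 10^(-12)

(a) 2 (quadratic); (b) |e_{n+1}| ≈ 3.200e-13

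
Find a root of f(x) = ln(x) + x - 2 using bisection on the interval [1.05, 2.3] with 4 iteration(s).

f(x) = ln(x) + x - 2
Initial interval: [1.05, 2.3]

Iteration 1:
  c_1 = (1.050000 + 2.300000)/2 = 1.675000
  f(c_1) = f(1.675000) = 0.190813
  f(a) × f(c) < 0, new interval: [1.050000, 1.675000]
Iteration 2:
  c_2 = (1.050000 + 1.675000)/2 = 1.362500
  f(c_2) = f(1.362500) = -0.328179
  f(a) × f(c) ≥ 0, new interval: [1.362500, 1.675000]
Iteration 3:
  c_3 = (1.362500 + 1.675000)/2 = 1.518750
  f(c_3) = f(1.518750) = -0.063362
  f(a) × f(c) ≥ 0, new interval: [1.518750, 1.675000]
Iteration 4:
  c_4 = (1.518750 + 1.675000)/2 = 1.596875
  f(c_4) = f(1.596875) = 0.064924
  f(a) × f(c) < 0, new interval: [1.518750, 1.596875]

After 4 iteration(s), the approximation is c_4 = 1.596875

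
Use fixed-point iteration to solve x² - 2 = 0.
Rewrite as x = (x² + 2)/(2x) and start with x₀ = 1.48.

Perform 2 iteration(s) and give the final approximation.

Equation: x² - 2 = 0
Fixed-point form: x = (x² + 2)/(2x)
x₀ = 1.48

x_1 = g(1.480000) = 1.415676
x_2 = g(1.415676) = 1.414214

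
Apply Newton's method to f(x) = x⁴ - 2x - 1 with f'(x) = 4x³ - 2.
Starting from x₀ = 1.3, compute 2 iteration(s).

f(x) = x⁴ - 2x - 1
f'(x) = 4x³ - 2
x₀ = 1.3

Newton-Raphson formula: x_{n+1} = x_n - f(x_n)/f'(x_n)

Iteration 1:
  f(1.300000) = -0.743900
  f'(1.300000) = 6.788000
  x_1 = 1.300000 - (-0.743900)/6.788000 = 1.409590
Iteration 2:
  f(1.409590) = 0.128771
  f'(1.409590) = 9.203116
  x_2 = 1.409590 - 0.128771/9.203116 = 1.395598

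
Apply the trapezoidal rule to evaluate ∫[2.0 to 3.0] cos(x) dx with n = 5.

f(x) = cos(x)
a = 2.0, b = 3.0, n = 5
h = (b - a)/n = 0.200000

Trapezoidal rule: (h/2)[f(x₀) + 2f(x₁) + 2f(x₂) + ... + f(xₙ)]

x_0 = 2.0000, f(x_0) = -0.416147, coefficient = 1
x_1 = 2.2000, f(x_1) = -0.588501, coefficient = 2
x_2 = 2.4000, f(x_2) = -0.737394, coefficient = 2
x_3 = 2.6000, f(x_3) = -0.856889, coefficient = 2
x_4 = 2.8000, f(x_4) = -0.942222, coefficient = 2
x_5 = 3.0000, f(x_5) = -0.989992, coefficient = 1

I ≈ (0.200000/2) × -7.656151 = -0.765615
Exact value: -0.768177
Error: 0.002562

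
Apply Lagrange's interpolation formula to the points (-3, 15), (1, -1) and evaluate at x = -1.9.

Lagrange interpolation formula:
P(x) = Σ yᵢ × Lᵢ(x)
where Lᵢ(x) = Π_{j≠i} (x - xⱼ)/(xᵢ - xⱼ)

L_0(-1.9) = (-1.9 - 1)/(-3 - 1) = 0.725000
L_1(-1.9) = (-1.9 - (-3))/(1 - (-3)) = 0.275000

P(-1.9) = 15×L_0(-1.9) + (-1)×L_1(-1.9)
P(-1.9) = 10.600000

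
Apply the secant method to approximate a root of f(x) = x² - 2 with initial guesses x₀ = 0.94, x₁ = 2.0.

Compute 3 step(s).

f(x) = x² - 2
x₀ = 0.94, x₁ = 2.0

Secant formula: x_{n+1} = x_n - f(x_n)(x_n - x_{n-1})/(f(x_n) - f(x_{n-1}))

Iteration 1:
  f(0.940000) = -1.116400
  f(2.000000) = 2.000000
  x_2 = 2.000000 - 2.000000×(2.000000 - 0.940000)/(2.000000 - (-1.116400))
       = 1.319728
Iteration 2:
  f(2.000000) = 2.000000
  f(1.319728) = -0.258318
  x_3 = 1.319728 - (-0.258318)×(1.319728 - 2.000000)/(-0.258318 - 2.000000)
       = 1.397541
Iteration 3:
  f(1.319728) = -0.258318
  f(1.397541) = -0.046879
  x_4 = 1.397541 - (-0.046879)×(1.397541 - 1.319728)/(-0.046879 - (-0.258318))
       = 1.414793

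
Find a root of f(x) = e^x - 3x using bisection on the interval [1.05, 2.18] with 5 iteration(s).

f(x) = e^x - 3x
Initial interval: [1.05, 2.18]

Iteration 1:
  c_1 = (1.050000 + 2.180000)/2 = 1.615000
  f(c_1) = f(1.615000) = 0.182888
  f(a) × f(c) < 0, new interval: [1.050000, 1.615000]
Iteration 2:
  c_2 = (1.050000 + 1.615000)/2 = 1.332500
  f(c_2) = f(1.332500) = -0.206992
  f(a) × f(c) ≥ 0, new interval: [1.332500, 1.615000]
Iteration 3:
  c_3 = (1.332500 + 1.615000)/2 = 1.473750
  f(c_3) = f(1.473750) = -0.055675
  f(a) × f(c) ≥ 0, new interval: [1.473750, 1.615000]
Iteration 4:
  c_4 = (1.473750 + 1.615000)/2 = 1.544375
  f(c_4) = f(1.544375) = 0.051918
  f(a) × f(c) < 0, new interval: [1.473750, 1.544375]
Iteration 5:
  c_5 = (1.473750 + 1.544375)/2 = 1.509063
  f(c_5) = f(1.509063) = -0.004699
  f(a) × f(c) ≥ 0, new interval: [1.509063, 1.544375]

After 5 iteration(s), the approximation is c_5 = 1.509063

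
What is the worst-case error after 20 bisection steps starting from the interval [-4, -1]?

Bisection error bound: |error| ≤ (b-a)/2^n
|error| ≤ (-1 - (-4))/2^20 = 3/2^20
|error| ≤ 0.0000028610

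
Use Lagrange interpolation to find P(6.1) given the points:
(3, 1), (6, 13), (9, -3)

Lagrange interpolation formula:
P(x) = Σ yᵢ × Lᵢ(x)
where Lᵢ(x) = Π_{j≠i} (x - xⱼ)/(xᵢ - xⱼ)

L_0(6.1) = (6.1 - 6)/(3 - 6) × (6.1 - 9)/(3 - 9) = -0.016111
L_1(6.1) = (6.1 - 3)/(6 - 3) × (6.1 - 9)/(6 - 9) = 0.998889
L_2(6.1) = (6.1 - 3)/(9 - 3) × (6.1 - 6)/(9 - 6) = 0.017222

P(6.1) = 1×L_0(6.1) + 13×L_1(6.1) + (-3)×L_2(6.1)
P(6.1) = 12.917778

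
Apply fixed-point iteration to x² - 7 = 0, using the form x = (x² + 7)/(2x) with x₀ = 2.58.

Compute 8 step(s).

Equation: x² - 7 = 0
Fixed-point form: x = (x² + 7)/(2x)
x₀ = 2.58

x_1 = g(2.580000) = 2.646589
x_2 = g(2.646589) = 2.645751
x_3 = g(2.645751) = 2.645751
x_4 = g(2.645751) = 2.645751
x_5 = g(2.645751) = 2.645751
x_6 = g(2.645751) = 2.645751
x_7 = g(2.645751) = 2.645751
x_8 = g(2.645751) = 2.645751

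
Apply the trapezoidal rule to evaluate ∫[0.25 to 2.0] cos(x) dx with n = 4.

f(x) = cos(x)
a = 0.25, b = 2.0, n = 4
h = (b - a)/n = 0.437500

Trapezoidal rule: (h/2)[f(x₀) + 2f(x₁) + 2f(x₂) + ... + f(xₙ)]

x_0 = 0.2500, f(x_0) = 0.968912, coefficient = 1
x_1 = 0.6875, f(x_1) = 0.772835, coefficient = 2
x_2 = 1.1250, f(x_2) = 0.431177, coefficient = 2
x_3 = 1.5625, f(x_3) = 0.008296, coefficient = 2
x_4 = 2.0000, f(x_4) = -0.416147, coefficient = 1

I ≈ (0.437500/2) × 2.977381 = 0.651302
Exact value: 0.661893
Error: 0.010591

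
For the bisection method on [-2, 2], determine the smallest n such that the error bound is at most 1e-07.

We need (b-a)/2^n ≤ 1e-07
(2 - (-2))/2^n ≤ 1e-07
4/2^n ≤ 1e-07
2^n ≥ 40000000
n ≥ log₂(40000000) = 25.25
n ≥ 26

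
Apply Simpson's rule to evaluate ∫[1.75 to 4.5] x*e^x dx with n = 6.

f(x) = x*e^x
a = 1.75, b = 4.5, n = 6
h = (b - a)/n = 0.458333

Simpson's rule: (h/3)[f(x₀) + 4f(x₁) + 2f(x₂) + ... + f(xₙ)]

x_0 = 1.7500, f(x_0) = 10.070555, coefficient = 1
x_1 = 2.2083, f(x_1) = 20.097017, coefficient = 4
x_2 = 2.6667, f(x_2) = 38.378443, coefficient = 2
x_3 = 3.1250, f(x_3) = 71.124672, coefficient = 4
x_4 = 3.5833, f(x_4) = 128.976059, coefficient = 2
x_5 = 4.0417, f(x_5) = 230.056243, coefficient = 4
x_6 = 4.5000, f(x_6) = 405.077091, coefficient = 1

I ≈ (0.458333/3) × 2034.968381 = 310.897947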